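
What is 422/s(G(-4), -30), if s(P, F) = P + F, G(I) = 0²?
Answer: -211/15 ≈ -14.067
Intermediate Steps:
G(I) = 0
s(P, F) = F + P
422/s(G(-4), -30) = 422/(-30 + 0) = 422/(-30) = 422*(-1/30) = -211/15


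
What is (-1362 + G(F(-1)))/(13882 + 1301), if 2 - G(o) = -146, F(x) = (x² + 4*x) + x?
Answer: -1214/15183 ≈ -0.079958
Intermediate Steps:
F(x) = x² + 5*x
G(o) = 148 (G(o) = 2 - 1*(-146) = 2 + 146 = 148)
(-1362 + G(F(-1)))/(13882 + 1301) = (-1362 + 148)/(13882 + 1301) = -1214/15183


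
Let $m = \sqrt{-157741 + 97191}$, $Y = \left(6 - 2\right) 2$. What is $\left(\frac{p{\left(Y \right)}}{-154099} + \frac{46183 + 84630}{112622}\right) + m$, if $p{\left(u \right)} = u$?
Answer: $\frac{20157251511}{17354937578} + 5 i \sqrt{2422} \approx 1.1615 + 246.07 i$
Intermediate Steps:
$Y = 8$ ($Y = 4 \cdot 2 = 8$)
$m = 5 i \sqrt{2422}$ ($m = \sqrt{-60550} = 5 i \sqrt{2422} \approx 246.07 i$)
$\left(\frac{p{\left(Y \right)}}{-154099} + \frac{46183 + 84630}{112622}\right) + m = \left(\frac{8}{-154099} + \frac{46183 + 84630}{112622}\right) + 5 i \sqrt{2422} = \left(8 \left(- \frac{1}{154099}\right) + 130813 \cdot \frac{1}{112622}\right) + 5 i \sqrt{2422} = \left(- \frac{8}{154099} + \frac{130813}{112622}\right) + 5 i \sqrt{2422} = \frac{20157251511}{17354937578} + 5 i \sqrt{2422}$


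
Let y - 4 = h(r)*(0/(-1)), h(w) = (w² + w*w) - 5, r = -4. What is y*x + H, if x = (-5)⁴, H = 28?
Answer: 2528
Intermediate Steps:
h(w) = -5 + 2*w² (h(w) = (w² + w²) - 5 = 2*w² - 5 = -5 + 2*w²)
y = 4 (y = 4 + (-5 + 2*(-4)²)*(0/(-1)) = 4 + (-5 + 2*16)*(0*(-1)) = 4 + (-5 + 32)*0 = 4 + 27*0 = 4 + 0 = 4)
x = 625
y*x + H = 4*625 + 28 = 2500 + 28 = 2528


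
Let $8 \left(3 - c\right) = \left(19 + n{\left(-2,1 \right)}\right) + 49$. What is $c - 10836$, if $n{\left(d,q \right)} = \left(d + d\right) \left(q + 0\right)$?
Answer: $-10841$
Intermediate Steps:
$n{\left(d,q \right)} = 2 d q$
$c = -5$ ($c = 3 - \frac{\left(19 + 2 \left(-2\right) 1\right) + 49}{8} = 3 - \frac{\left(19 - 4\right) + 49}{8} = 3 - \frac{15 + 49}{8} = 3 - 8 = -5$)
$c - 10836 = -5 - 10836 = -10841$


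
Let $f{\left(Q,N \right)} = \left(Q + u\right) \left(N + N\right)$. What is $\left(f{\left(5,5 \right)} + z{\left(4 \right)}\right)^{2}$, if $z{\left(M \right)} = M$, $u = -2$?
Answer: $1156$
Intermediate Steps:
$f{\left(Q,N \right)} = 2 N \left(-2 + Q\right)$ ($f{\left(Q,N \right)} = \left(Q - 2\right) \left(N + N\right) = \left(-2 + Q\right) 2 N = 2 N \left(-2 + Q\right)$)
$\left(f{\left(5,5 \right)} + z{\left(4 \right)}\right)^{2} = \left(2 \cdot 5 \left(-2 + 5\right) + 4\right)^{2} = \left(2 \cdot 5 \cdot 3 + 4\right)^{2} = \left(30 + 4\right)^{2} = 34^{2} = 1156$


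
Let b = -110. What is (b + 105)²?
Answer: 25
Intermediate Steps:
(b + 105)² = (-110 + 105)² = (-5)² = 25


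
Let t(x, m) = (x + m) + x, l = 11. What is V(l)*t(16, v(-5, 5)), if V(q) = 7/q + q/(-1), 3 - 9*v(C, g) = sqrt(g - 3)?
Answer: -3686/11 + 38*sqrt(2)/33 ≈ -333.46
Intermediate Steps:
v(C, g) = 1/3 - sqrt(-3 + g)/9 (v(C, g) = 1/3 - sqrt(g - 3)/9 = 1/3 - sqrt(-3 + g)/9)
V(q) = -q + 7/q (V(q) = 7/q + q*(-1) = 7/q - q = -q + 7/q)
t(x, m) = m + 2*x (t(x, m) = (m + x) + x = m + 2*x)
V(l)*t(16, v(-5, 5)) = (-1*11 + 7/11)*((1/3 - sqrt(-3 + 5)/9) + 2*16) = (-11 + 7*(1/11))*((1/3 - sqrt(2)/9) + 32) = (-11 + 7/11)*(97/3 - sqrt(2)/9) = -114*(97/3 - sqrt(2)/9)/11 = -3686/11 + 38*sqrt(2)/33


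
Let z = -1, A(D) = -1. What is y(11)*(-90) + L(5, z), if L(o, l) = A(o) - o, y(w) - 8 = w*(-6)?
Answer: 5214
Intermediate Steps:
y(w) = 8 - 6*w (y(w) = 8 + w*(-6) = 8 - 6*w)
L(o, l) = -1 - o
y(11)*(-90) + L(5, z) = (8 - 6*11)*(-90) + (-1 - 1*5) = (8 - 66)*(-90) + (-1 - 5) = -58*(-90) - 6 = 5220 - 6 = 5214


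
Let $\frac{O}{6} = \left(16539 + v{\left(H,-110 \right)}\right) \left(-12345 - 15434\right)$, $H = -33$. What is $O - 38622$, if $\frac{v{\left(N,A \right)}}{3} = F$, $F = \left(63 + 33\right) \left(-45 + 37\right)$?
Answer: $-2372643012$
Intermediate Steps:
$F = -768$ ($F = 96 \left(-8\right) = -768$)
$v{\left(N,A \right)} = -2304$ ($v{\left(N,A \right)} = 3 \left(-768\right) = -2304$)
$O = -2372604390$ ($O = 6 \left(16539 - 2304\right) \left(-12345 - 15434\right) = 6 \cdot 14235 \left(-27779\right) = 6 \left(-395434065\right) = -2372604390$)
$O - 38622 = -2372604390 - 38622 = -2372643012$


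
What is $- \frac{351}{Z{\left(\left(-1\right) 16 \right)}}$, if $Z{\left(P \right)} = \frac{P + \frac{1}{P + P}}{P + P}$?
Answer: $- \frac{13312}{19} \approx -700.63$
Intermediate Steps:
$Z{\left(P \right)} = \frac{P + \frac{1}{2 P}}{2 P}$
$- \frac{351}{Z{\left(\left(-1\right) 16 \right)}} = - \frac{351}{\frac{1}{2} + \frac{1}{4 \cdot 256}} = - \frac{351}{\frac{1}{2} + \frac{1}{4} \cdot \frac{1}{256}} = - \frac{351}{\frac{1}{2} + \frac{1}{1024}} = - \frac{351}{\frac{513}{1024}} = \left(-351\right) \frac{1024}{513} = - \frac{13312}{19}$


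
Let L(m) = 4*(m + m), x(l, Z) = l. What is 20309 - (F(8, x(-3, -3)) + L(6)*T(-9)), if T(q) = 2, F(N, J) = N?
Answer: 20205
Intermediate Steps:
L(m) = 8*m (L(m) = 4*(2*m) = 8*m)
20309 - (F(8, x(-3, -3)) + L(6)*T(-9)) = 20309 - (8 + (8*6)*2) = 20309 - (8 + 48*2) = 20309 - (8 + 96) = 20309 - 1*104 = 20309 - 104 = 20205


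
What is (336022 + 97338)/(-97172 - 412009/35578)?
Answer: -3083616416/691519485 ≈ -4.4592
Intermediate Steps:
(336022 + 97338)/(-97172 - 412009/35578) = 433360/(-97172 - 412009*1/35578) = 433360/(-97172 - 412009/35578) = 433360/(-3457597425/35578) = 433360*(-35578/3457597425) = -3083616416/691519485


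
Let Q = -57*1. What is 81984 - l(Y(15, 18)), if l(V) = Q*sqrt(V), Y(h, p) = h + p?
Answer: 81984 + 57*sqrt(33) ≈ 82312.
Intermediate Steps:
Q = -57
l(V) = -57*sqrt(V)
81984 - l(Y(15, 18)) = 81984 - (-57)*sqrt(15 + 18) = 81984 - (-57)*sqrt(33) = 81984 + 57*sqrt(33)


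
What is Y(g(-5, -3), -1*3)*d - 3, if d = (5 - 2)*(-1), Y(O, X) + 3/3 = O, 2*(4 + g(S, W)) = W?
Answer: 33/2 ≈ 16.500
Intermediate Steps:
g(S, W) = -4 + W/2
Y(O, X) = -1 + O
d = -3 (d = 3*(-1) = -3)
Y(g(-5, -3), -1*3)*d - 3 = (-1 + (-4 + (1/2)*(-3)))*(-3) - 3 = (-1 + (-4 - 3/2))*(-3) - 3 = (-1 - 11/2)*(-3) - 3 = -13/2*(-3) - 3 = 39/2 - 3 = 33/2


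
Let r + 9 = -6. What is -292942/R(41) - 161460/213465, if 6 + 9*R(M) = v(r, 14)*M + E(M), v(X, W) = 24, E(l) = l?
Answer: -37530686934/14501389 ≈ -2588.1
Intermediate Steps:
r = -15 (r = -9 - 6 = -15)
R(M) = -⅔ + 25*M/9 (R(M) = -⅔ + (24*M + M)/9 = -⅔ + (25*M)/9 = -⅔ + 25*M/9)
-292942/R(41) - 161460/213465 = -292942/(-⅔ + (25/9)*41) - 161460/213465 = -292942/(-⅔ + 1025/9) - 161460*1/213465 = -292942/1019/9 - 10764/14231 = -292942*9/1019 - 10764/14231 = -2636478/1019 - 10764/14231 = -37530686934/14501389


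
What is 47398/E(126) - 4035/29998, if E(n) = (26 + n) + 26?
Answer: 710563487/2669822 ≈ 266.15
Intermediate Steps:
E(n) = 52 + n
47398/E(126) - 4035/29998 = 47398/(52 + 126) - 4035/29998 = 47398/178 - 4035*1/29998 = 47398*(1/178) - 4035/29998 = 23699/89 - 4035/29998 = 710563487/2669822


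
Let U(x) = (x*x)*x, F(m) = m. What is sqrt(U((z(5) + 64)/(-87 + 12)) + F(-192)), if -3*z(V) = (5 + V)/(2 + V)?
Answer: 2*I*sqrt(1316901123482)/165375 ≈ 13.878*I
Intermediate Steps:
z(V) = -(5 + V)/(3*(2 + V))
U(x) = x**3 (U(x) = x**2*x = x**3)
sqrt(U((z(5) + 64)/(-87 + 12)) + F(-192)) = sqrt((((-5 - 1*5)/(3*(2 + 5)) + 64)/(-87 + 12))**3 - 192) = sqrt((((1/3)*(-5 - 5)/7 + 64)/(-75))**3 - 192) = sqrt((((1/3)*(1/7)*(-10) + 64)*(-1/75))**3 - 192) = sqrt(((-10/21 + 64)*(-1/75))**3 - 192) = sqrt(((1334/21)*(-1/75))**3 - 192) = sqrt((-1334/1575)**3 - 192) = sqrt(-2373927704/3906984375 - 192) = sqrt(-752514927704/3906984375) = 2*I*sqrt(1316901123482)/165375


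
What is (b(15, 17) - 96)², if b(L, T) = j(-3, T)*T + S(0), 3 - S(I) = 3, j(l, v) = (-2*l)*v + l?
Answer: 2518569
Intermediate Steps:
j(l, v) = l - 2*l*v (j(l, v) = -2*l*v + l = l - 2*l*v)
S(I) = 0 (S(I) = 3 - 1*3 = 3 - 3 = 0)
b(L, T) = T*(-3 + 6*T) (b(L, T) = (-3*(1 - 2*T))*T + 0 = (-3 + 6*T)*T + 0 = T*(-3 + 6*T) + 0 = T*(-3 + 6*T))
(b(15, 17) - 96)² = (3*17*(-1 + 2*17) - 96)² = (3*17*(-1 + 34) - 96)² = (3*17*33 - 96)² = (1683 - 96)² = 1587² = 2518569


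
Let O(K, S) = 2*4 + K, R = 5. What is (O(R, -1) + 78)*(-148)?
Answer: -13468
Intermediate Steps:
O(K, S) = 8 + K
(O(R, -1) + 78)*(-148) = ((8 + 5) + 78)*(-148) = (13 + 78)*(-148) = 91*(-148) = -13468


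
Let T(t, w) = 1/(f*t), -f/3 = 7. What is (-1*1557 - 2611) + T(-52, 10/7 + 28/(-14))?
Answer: -4551455/1092 ≈ -4168.0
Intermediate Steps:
f = -21 (f = -3*7 = -21)
T(t, w) = -1/(21*t) (T(t, w) = 1/(-21*t) = -1/(21*t))
(-1*1557 - 2611) + T(-52, 10/7 + 28/(-14)) = (-1*1557 - 2611) - 1/21/(-52) = (-1557 - 2611) - 1/21*(-1/52) = -4168 + 1/1092 = -4551455/1092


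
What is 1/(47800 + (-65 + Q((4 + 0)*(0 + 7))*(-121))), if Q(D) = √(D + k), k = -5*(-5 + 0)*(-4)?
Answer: 47735/2279684377 + 726*I*√2/2279684377 ≈ 2.0939e-5 + 4.5038e-7*I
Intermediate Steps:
k = -100 (k = -5*(-5)*(-4) = 25*(-4) = -100)
Q(D) = √(-100 + D) (Q(D) = √(D - 100) = √(-100 + D))
1/(47800 + (-65 + Q((4 + 0)*(0 + 7))*(-121))) = 1/(47800 + (-65 + √(-100 + (4 + 0)*(0 + 7))*(-121))) = 1/(47800 + (-65 + √(-100 + 4*7)*(-121))) = 1/(47800 + (-65 + √(-100 + 28)*(-121))) = 1/(47800 + (-65 + √(-72)*(-121))) = 1/(47800 + (-65 + (6*I*√2)*(-121))) = 1/(47800 + (-65 - 726*I*√2)) = 1/(47735 - 726*I*√2)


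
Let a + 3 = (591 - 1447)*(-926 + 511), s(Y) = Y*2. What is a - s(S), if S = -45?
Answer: 355327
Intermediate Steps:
s(Y) = 2*Y
a = 355237 (a = -3 + (591 - 1447)*(-926 + 511) = -3 - 856*(-415) = -3 + 355240 = 355237)
a - s(S) = 355237 - 2*(-45) = 355237 - 1*(-90) = 355237 + 90 = 355327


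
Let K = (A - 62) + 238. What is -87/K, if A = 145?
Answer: -29/107 ≈ -0.27103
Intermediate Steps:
K = 321 (K = (145 - 62) + 238 = 83 + 238 = 321)
-87/K = -87/321 = -87*1/321 = -29/107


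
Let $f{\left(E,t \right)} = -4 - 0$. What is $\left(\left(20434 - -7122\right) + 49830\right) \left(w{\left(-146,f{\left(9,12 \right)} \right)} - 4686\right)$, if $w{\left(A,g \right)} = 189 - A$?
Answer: $-336706486$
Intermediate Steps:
$f{\left(E,t \right)} = -4$ ($f{\left(E,t \right)} = -4 + 0 = -4$)
$\left(\left(20434 - -7122\right) + 49830\right) \left(w{\left(-146,f{\left(9,12 \right)} \right)} - 4686\right) = \left(\left(20434 - -7122\right) + 49830\right) \left(\left(189 - -146\right) - 4686\right) = \left(\left(20434 + 7122\right) + 49830\right) \left(\left(189 + 146\right) - 4686\right) = \left(27556 + 49830\right) \left(335 - 4686\right) = 77386 \left(-4351\right) = -336706486$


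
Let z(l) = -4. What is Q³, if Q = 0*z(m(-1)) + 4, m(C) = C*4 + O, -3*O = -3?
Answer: 64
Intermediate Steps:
O = 1 (O = -⅓*(-3) = 1)
m(C) = 1 + 4*C (m(C) = C*4 + 1 = 4*C + 1 = 1 + 4*C)
Q = 4 (Q = 0*(-4) + 4 = 0 + 4 = 4)
Q³ = 4³ = 64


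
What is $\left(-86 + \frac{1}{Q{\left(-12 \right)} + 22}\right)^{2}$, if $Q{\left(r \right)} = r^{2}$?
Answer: $\frac{203775625}{27556} \approx 7395.0$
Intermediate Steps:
$\left(-86 + \frac{1}{Q{\left(-12 \right)} + 22}\right)^{2} = \left(-86 + \frac{1}{\left(-12\right)^{2} + 22}\right)^{2} = \left(-86 + \frac{1}{144 + 22}\right)^{2} = \left(-86 + \frac{1}{166}\right)^{2} = \left(- \frac{14275}{166}\right)^{2} = \frac{203775625}{27556}$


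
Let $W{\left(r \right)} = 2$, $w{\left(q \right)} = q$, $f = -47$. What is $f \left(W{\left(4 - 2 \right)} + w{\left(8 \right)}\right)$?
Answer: $-470$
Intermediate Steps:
$f \left(W{\left(4 - 2 \right)} + w{\left(8 \right)}\right) = - 47 \left(2 + 8\right) = \left(-47\right) 10 = -470$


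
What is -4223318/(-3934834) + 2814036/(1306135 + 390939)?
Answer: 4560011925389/1669426118929 ≈ 2.7315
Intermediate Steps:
-4223318/(-3934834) + 2814036/(1306135 + 390939) = -4223318*(-1/3934834) + 2814036/1697074 = 2111659/1967417 + 2814036*(1/1697074) = 2111659/1967417 + 1407018/848537 = 4560011925389/1669426118929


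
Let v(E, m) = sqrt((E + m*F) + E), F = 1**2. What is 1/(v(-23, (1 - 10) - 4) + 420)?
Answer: 420/176459 - I*sqrt(59)/176459 ≈ 0.0023802 - 4.3529e-5*I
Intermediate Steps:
F = 1
v(E, m) = sqrt(m + 2*E) (v(E, m) = sqrt((E + m*1) + E) = sqrt((E + m) + E) = sqrt(m + 2*E))
1/(v(-23, (1 - 10) - 4) + 420) = 1/(sqrt(((1 - 10) - 4) + 2*(-23)) + 420) = 1/(sqrt((-9 - 4) - 46) + 420) = 1/(sqrt(-13 - 46) + 420) = 1/(sqrt(-59) + 420) = 1/(I*sqrt(59) + 420) = 1/(420 + I*sqrt(59))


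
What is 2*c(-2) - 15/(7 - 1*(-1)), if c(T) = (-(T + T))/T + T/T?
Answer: -31/8 ≈ -3.8750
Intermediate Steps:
c(T) = -1 (c(T) = (-2*T)/T + 1 = -2 + 1 = -1)
2*c(-2) - 15/(7 - 1*(-1)) = 2*(-1) - 15/(7 - 1*(-1)) = -2 - 15/(7 + 1) = -2 - 15/8 = -31/8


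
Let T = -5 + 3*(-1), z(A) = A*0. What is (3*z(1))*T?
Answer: 0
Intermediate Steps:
z(A) = 0
T = -8 (T = -5 - 3 = -8)
(3*z(1))*T = (3*0)*(-8) = 0*(-8) = 0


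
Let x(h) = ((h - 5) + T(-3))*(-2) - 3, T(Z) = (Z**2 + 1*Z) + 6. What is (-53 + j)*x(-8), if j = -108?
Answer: 161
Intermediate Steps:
T(Z) = 6 + Z + Z**2 (T(Z) = (Z**2 + Z) + 6 = (Z + Z**2) + 6 = 6 + Z + Z**2)
x(h) = -17 - 2*h (x(h) = ((h - 5) + (6 - 3 + (-3)**2))*(-2) - 3 = ((-5 + h) + (6 - 3 + 9))*(-2) - 3 = ((-5 + h) + 12)*(-2) - 3 = (7 + h)*(-2) - 3 = (-14 - 2*h) - 3 = -17 - 2*h)
(-53 + j)*x(-8) = (-53 - 108)*(-17 - 2*(-8)) = -161*(-17 + 16) = -161*(-1) = 161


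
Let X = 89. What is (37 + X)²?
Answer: 15876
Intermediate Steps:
(37 + X)² = (37 + 89)² = 126² = 15876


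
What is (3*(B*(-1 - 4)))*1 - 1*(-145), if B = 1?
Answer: 130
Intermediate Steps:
(3*(B*(-1 - 4)))*1 - 1*(-145) = (3*(1*(-1 - 4)))*1 - 1*(-145) = (3*(1*(-5)))*1 + 145 = (3*(-5))*1 + 145 = -15*1 + 145 = -15 + 145 = 130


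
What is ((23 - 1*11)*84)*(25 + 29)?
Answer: 54432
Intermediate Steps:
((23 - 1*11)*84)*(25 + 29) = ((23 - 11)*84)*54 = (12*84)*54 = 1008*54 = 54432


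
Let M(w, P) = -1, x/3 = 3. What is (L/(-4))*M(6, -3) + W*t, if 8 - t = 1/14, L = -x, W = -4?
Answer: -951/28 ≈ -33.964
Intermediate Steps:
x = 9 (x = 3*3 = 9)
L = -9 (L = -1*9 = -9)
t = 111/14 (t = 8 - 1/14 = 111/14 ≈ 7.9286)
(L/(-4))*M(6, -3) + W*t = -9/(-4)*(-1) - 4*111/14 = -9*(-¼)*(-1) - 222/7 = (9/4)*(-1) - 222/7 = -9/4 - 222/7 = -951/28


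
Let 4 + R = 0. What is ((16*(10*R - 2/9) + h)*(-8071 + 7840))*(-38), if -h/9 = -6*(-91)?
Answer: -146352668/3 ≈ -4.8784e+7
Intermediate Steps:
R = -4 (R = -4 + 0 = -4)
h = -4914 (h = -(-54)*(-91) = -9*546 = -4914)
((16*(10*R - 2/9) + h)*(-8071 + 7840))*(-38) = ((16*(10*(-4) - 2/9) - 4914)*(-8071 + 7840))*(-38) = ((16*(-40 - 2*⅑) - 4914)*(-231))*(-38) = ((16*(-40 - 2/9) - 4914)*(-231))*(-38) = ((16*(-362/9) - 4914)*(-231))*(-38) = ((-5792/9 - 4914)*(-231))*(-38) = -50018/9*(-231)*(-38) = (3851386/3)*(-38) = -146352668/3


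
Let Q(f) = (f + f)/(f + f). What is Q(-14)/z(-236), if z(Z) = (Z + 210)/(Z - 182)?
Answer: 209/13 ≈ 16.077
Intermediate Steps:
Q(f) = 1 (Q(f) = (2*f)/((2*f)) = (2*f)*(1/(2*f)) = 1)
z(Z) = (210 + Z)/(-182 + Z)
Q(-14)/z(-236) = 1/((210 - 236)/(-182 - 236)) = 1/(-26/(-418)) = 1/(-1/418*(-26)) = 1/(13/209) = 1*(209/13) = 209/13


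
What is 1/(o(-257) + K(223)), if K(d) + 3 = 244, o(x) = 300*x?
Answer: -1/76859 ≈ -1.3011e-5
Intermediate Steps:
K(d) = 241 (K(d) = -3 + 244 = 241)
1/(o(-257) + K(223)) = 1/(300*(-257) + 241) = 1/(-77100 + 241) = 1/(-76859) = -1/76859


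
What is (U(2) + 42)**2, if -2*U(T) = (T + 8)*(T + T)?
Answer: 484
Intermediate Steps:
U(T) = -T*(8 + T) (U(T) = -(T + 8)*(T + T)/2 = -(8 + T)*2*T/2 = -T*(8 + T))
(U(2) + 42)**2 = (-1*2*(8 + 2) + 42)**2 = (-1*2*10 + 42)**2 = (-20 + 42)**2 = 22**2 = 484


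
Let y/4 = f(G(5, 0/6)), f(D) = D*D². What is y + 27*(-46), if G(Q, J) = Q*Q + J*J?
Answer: 61258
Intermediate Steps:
G(Q, J) = J² + Q² (G(Q, J) = Q² + J² = J² + Q²)
f(D) = D³
y = 62500 (y = 4*((0/6)² + 5²)³ = 4*((0*(⅙))² + 25)³ = 4*(0² + 25)³ = 4*(0 + 25)³ = 4*25³ = 4*15625 = 62500)
y + 27*(-46) = 62500 + 27*(-46) = 62500 - 1242 = 61258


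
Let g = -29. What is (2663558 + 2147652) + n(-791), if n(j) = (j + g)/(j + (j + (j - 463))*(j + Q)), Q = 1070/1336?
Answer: 5190963601528610/1078930997 ≈ 4.8112e+6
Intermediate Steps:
Q = 535/668 (Q = 1070*(1/1336) = 535/668 ≈ 0.80090)
n(j) = (-29 + j)/(j + (-463 + 2*j)*(535/668 + j)) (n(j) = (j - 29)/(j + (j + (j - 463))*(j + 535/668)) = (-29 + j)/(j + (j + (-463 + j))*(535/668 + j)) = (-29 + j)/(j + (-463 + 2*j)*(535/668 + j)))
(2663558 + 2147652) + n(-791) = (2663558 + 2147652) + 668*(29 - 1*(-791))/(247705 - 1336*(-791)**2 + 307546*(-791)) = 4811210 + 668*(29 + 791)/(247705 - 1336*625681 - 243268886) = 4811210 + 668*820/(247705 - 835909816 - 243268886) = 4811210 + 668*820/(-1078930997) = 4811210 + 668*(-1/1078930997)*820 = 4811210 - 547760/1078930997 = 5190963601528610/1078930997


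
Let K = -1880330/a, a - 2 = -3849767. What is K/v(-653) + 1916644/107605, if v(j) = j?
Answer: 963608479337066/54101567544945 ≈ 17.811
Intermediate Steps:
a = -3849765 (a = 2 - 3849767 = -3849765)
K = 376066/769953 (K = -1880330/(-3849765) = -1880330*(-1/3849765) = 376066/769953 ≈ 0.48843)
K/v(-653) + 1916644/107605 = (376066/769953)/(-653) + 1916644/107605 = (376066/769953)*(-1/653) + 1916644*(1/107605) = -376066/502779309 + 1916644/107605 = 963608479337066/54101567544945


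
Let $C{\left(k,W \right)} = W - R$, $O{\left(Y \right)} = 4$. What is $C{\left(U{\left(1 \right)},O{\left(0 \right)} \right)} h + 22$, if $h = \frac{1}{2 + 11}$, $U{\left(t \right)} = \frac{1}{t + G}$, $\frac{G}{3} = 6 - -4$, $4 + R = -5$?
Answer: $23$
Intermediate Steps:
$R = -9$ ($R = -4 - 5 = -9$)
$G = 30$ ($G = 3 \left(6 - -4\right) = 3 \left(6 + 4\right) = 3 \cdot 10 = 30$)
$U{\left(t \right)} = \frac{1}{30 + t}$ ($U{\left(t \right)} = \frac{1}{t + 30} = \frac{1}{30 + t}$)
$C{\left(k,W \right)} = 9 + W$ ($C{\left(k,W \right)} = W - -9 = W + 9 = 9 + W$)
$h = \frac{1}{13} \approx 0.076923$
$C{\left(U{\left(1 \right)},O{\left(0 \right)} \right)} h + 22 = \left(9 + 4\right) \frac{1}{13} + 22 = 13 \cdot \frac{1}{13} + 22 = 1 + 22 = 23$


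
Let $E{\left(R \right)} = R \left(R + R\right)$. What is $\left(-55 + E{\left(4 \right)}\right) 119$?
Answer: $-2737$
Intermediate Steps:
$E{\left(R \right)} = 2 R^{2}$ ($E{\left(R \right)} = R 2 R = 2 R^{2}$)
$\left(-55 + E{\left(4 \right)}\right) 119 = \left(-55 + 2 \cdot 4^{2}\right) 119 = \left(-55 + 2 \cdot 16\right) 119 = \left(-55 + 32\right) 119 = \left(-23\right) 119 = -2737$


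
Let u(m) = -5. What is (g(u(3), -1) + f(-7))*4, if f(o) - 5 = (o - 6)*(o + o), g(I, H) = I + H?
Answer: 724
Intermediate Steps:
g(I, H) = H + I
f(o) = 5 + 2*o*(-6 + o) (f(o) = 5 + (o - 6)*(o + o) = 5 + (-6 + o)*(2*o) = 5 + 2*o*(-6 + o))
(g(u(3), -1) + f(-7))*4 = ((-1 - 5) + (5 - 12*(-7) + 2*(-7)²))*4 = (-6 + (5 + 84 + 2*49))*4 = (-6 + (5 + 84 + 98))*4 = (-6 + 187)*4 = 181*4 = 724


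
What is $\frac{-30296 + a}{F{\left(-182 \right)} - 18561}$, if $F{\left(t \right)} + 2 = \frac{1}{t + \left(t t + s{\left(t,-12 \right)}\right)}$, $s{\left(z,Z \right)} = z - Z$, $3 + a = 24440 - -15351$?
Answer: $- \frac{311071824}{608346635} \approx -0.51134$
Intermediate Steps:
$a = 39788$ ($a = -3 + \left(24440 - -15351\right) = -3 + \left(24440 + 15351\right) = -3 + 39791 = 39788$)
$F{\left(t \right)} = -2 + \frac{1}{12 + t^{2} + 2 t}$ ($F{\left(t \right)} = -2 + \frac{1}{t + \left(t t + \left(t - -12\right)\right)} = -2 + \frac{1}{t + \left(t^{2} + \left(t + 12\right)\right)} = -2 + \frac{1}{t + \left(t^{2} + \left(12 + t\right)\right)} = -2 + \frac{1}{t + \left(12 + t + t^{2}\right)} = -2 + \frac{1}{12 + t^{2} + 2 t}$)
$\frac{-30296 + a}{F{\left(-182 \right)} - 18561} = \frac{-30296 + 39788}{\frac{-23 - -728 - 2 \left(-182\right)^{2}}{12 + \left(-182\right)^{2} + 2 \left(-182\right)} - 18561} = \frac{9492}{\frac{-23 + 728 - 66248}{12 + 33124 - 364} - 18561} = \frac{9492}{\frac{-23 + 728 - 66248}{32772} - 18561} = \frac{9492}{\frac{1}{32772} \left(-65543\right) - 18561} = \frac{9492}{- \frac{65543}{32772} - 18561} = \frac{9492}{- \frac{608346635}{32772}} = 9492 \left(- \frac{32772}{608346635}\right) = - \frac{311071824}{608346635}$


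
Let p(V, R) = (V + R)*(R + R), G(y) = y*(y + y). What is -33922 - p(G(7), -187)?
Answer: -67208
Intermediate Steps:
G(y) = 2*y**2 (G(y) = y*(2*y) = 2*y**2)
p(V, R) = 2*R*(R + V) (p(V, R) = (R + V)*(2*R) = 2*R*(R + V))
-33922 - p(G(7), -187) = -33922 - 2*(-187)*(-187 + 2*7**2) = -33922 - 2*(-187)*(-187 + 2*49) = -33922 - 2*(-187)*(-187 + 98) = -33922 - 2*(-187)*(-89) = -33922 - 1*33286 = -33922 - 33286 = -67208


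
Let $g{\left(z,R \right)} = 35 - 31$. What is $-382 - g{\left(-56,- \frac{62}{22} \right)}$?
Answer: $-386$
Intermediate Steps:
$g{\left(z,R \right)} = 4$ ($g{\left(z,R \right)} = 35 - 31 = 4$)
$-382 - g{\left(-56,- \frac{62}{22} \right)} = -382 - 4 = -386$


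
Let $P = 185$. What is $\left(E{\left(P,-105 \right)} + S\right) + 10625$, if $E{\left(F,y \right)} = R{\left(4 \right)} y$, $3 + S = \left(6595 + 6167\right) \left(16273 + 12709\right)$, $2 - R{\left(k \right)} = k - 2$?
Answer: $369878906$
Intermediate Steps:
$R{\left(k \right)} = 4 - k$ ($R{\left(k \right)} = 2 - \left(k - 2\right) = 2 - \left(-2 + k\right) = 4 - k$)
$S = 369868281$ ($S = -3 + \left(6595 + 6167\right) \left(16273 + 12709\right) = -3 + 12762 \cdot 28982 = -3 + 369868284 = 369868281$)
$E{\left(F,y \right)} = 0$ ($E{\left(F,y \right)} = \left(4 - 4\right) y = 0 y = 0$)
$\left(E{\left(P,-105 \right)} + S\right) + 10625 = \left(0 + 369868281\right) + 10625 = 369868281 + 10625 = 369878906$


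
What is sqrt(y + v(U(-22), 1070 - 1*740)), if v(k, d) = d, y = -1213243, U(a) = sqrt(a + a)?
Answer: 13*I*sqrt(7177) ≈ 1101.3*I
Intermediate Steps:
U(a) = sqrt(2)*sqrt(a) (U(a) = sqrt(2*a) = sqrt(2)*sqrt(a))
sqrt(y + v(U(-22), 1070 - 1*740)) = sqrt(-1213243 + (1070 - 1*740)) = sqrt(-1213243 + (1070 - 740)) = sqrt(-1213243 + 330) = sqrt(-1212913) = 13*I*sqrt(7177)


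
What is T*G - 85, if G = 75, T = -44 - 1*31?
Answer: -5710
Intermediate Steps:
T = -75 (T = -44 - 31 = -75)
T*G - 85 = -75*75 - 85 = -5625 - 85 = -5710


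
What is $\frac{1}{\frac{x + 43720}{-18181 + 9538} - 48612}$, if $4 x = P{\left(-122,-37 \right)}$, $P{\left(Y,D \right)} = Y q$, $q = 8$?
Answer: $- \frac{2881}{140065664} \approx -2.0569 \cdot 10^{-5}$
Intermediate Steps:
$P{\left(Y,D \right)} = 8 Y$ ($P{\left(Y,D \right)} = Y 8 = 8 Y$)
$x = -244$ ($x = \frac{8 \left(-122\right)}{4} = \frac{1}{4} \left(-976\right) = -244$)
$\frac{1}{\frac{x + 43720}{-18181 + 9538} - 48612} = \frac{1}{\frac{-244 + 43720}{-18181 + 9538} - 48612} = \frac{1}{\frac{43476}{-8643} - 48612} = \frac{1}{43476 \left(- \frac{1}{8643}\right) - 48612} = \frac{1}{- \frac{14492}{2881} - 48612} = \frac{1}{- \frac{140065664}{2881}} = - \frac{2881}{140065664}$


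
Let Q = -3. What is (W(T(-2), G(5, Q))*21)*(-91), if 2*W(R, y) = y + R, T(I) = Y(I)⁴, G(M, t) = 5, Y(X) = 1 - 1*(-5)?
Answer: -2486211/2 ≈ -1.2431e+6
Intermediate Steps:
Y(X) = 6 (Y(X) = 1 + 5 = 6)
T(I) = 1296 (T(I) = 6⁴ = 1296)
W(R, y) = R/2 + y/2 (W(R, y) = (y + R)/2 = (R + y)/2 = R/2 + y/2)
(W(T(-2), G(5, Q))*21)*(-91) = (((½)*1296 + (½)*5)*21)*(-91) = ((648 + 5/2)*21)*(-91) = ((1301/2)*21)*(-91) = (27321/2)*(-91) = -2486211/2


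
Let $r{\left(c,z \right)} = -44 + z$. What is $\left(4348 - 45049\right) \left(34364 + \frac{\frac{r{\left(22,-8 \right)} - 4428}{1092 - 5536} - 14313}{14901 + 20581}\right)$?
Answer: $- \frac{55134804995503605}{39420502} \approx -1.3986 \cdot 10^{9}$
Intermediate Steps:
$\left(4348 - 45049\right) \left(34364 + \frac{\frac{r{\left(22,-8 \right)} - 4428}{1092 - 5536} - 14313}{14901 + 20581}\right) = \left(4348 - 45049\right) \left(34364 + \frac{\frac{\left(-44 - 8\right) - 4428}{1092 - 5536} - 14313}{14901 + 20581}\right) = - 40701 \left(34364 + \frac{\frac{-52 - 4428}{-4444} - 14313}{35482}\right) = - 40701 \left(34364 + \left(\left(-4480\right) \left(- \frac{1}{4444}\right) - 14313\right) \frac{1}{35482}\right) = - 40701 \left(34364 + \left(\frac{1120}{1111} - 14313\right) \frac{1}{35482}\right) = - 40701 \left(34364 - \frac{15900623}{39420502}\right) = \left(-40701\right) \frac{1354630230105}{39420502} = - \frac{55134804995503605}{39420502}$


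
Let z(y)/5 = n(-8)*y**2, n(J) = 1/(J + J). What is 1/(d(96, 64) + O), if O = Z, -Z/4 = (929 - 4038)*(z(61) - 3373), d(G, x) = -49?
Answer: -4/225629653 ≈ -1.7728e-8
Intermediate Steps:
n(J) = 1/(2*J)
z(y) = -5*y**2/16 (z(y) = 5*(((1/2)/(-8))*y**2) = 5*(((1/2)*(-1/8))*y**2) = 5*(-y**2/16) = -5*y**2/16)
Z = -225629457/4 (Z = -4*(929 - 4038)*(-5/16*61**2 - 3373) = -(-12436)*(-5/16*3721 - 3373) = -(-12436)*(-18605/16 - 3373) = -(-12436)*(-72573)/16 = -4*225629457/16 = -225629457/4 ≈ -5.6407e+7)
O = -225629457/4 ≈ -5.6407e+7
1/(d(96, 64) + O) = 1/(-49 - 225629457/4) = 1/(-225629653/4) = -4/225629653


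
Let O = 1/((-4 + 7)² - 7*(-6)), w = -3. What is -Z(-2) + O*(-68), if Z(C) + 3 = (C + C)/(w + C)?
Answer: 13/15 ≈ 0.86667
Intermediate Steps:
Z(C) = -3 + 2*C/(-3 + C) (Z(C) = -3 + (C + C)/(-3 + C) = -3 + (2*C)/(-3 + C) = -3 + 2*C/(-3 + C))
O = 1/51 (O = 1/(3² + 42) = 1/(9 + 42) = 1/51 ≈ 0.019608)
-Z(-2) + O*(-68) = -(9 - 1*(-2))/(-3 - 2) + (1/51)*(-68) = -(9 + 2)/(-5) - 4/3 = -(-1)*11/5 - 4/3 = -1*(-11/5) - 4/3 = 11/5 - 4/3 = 13/15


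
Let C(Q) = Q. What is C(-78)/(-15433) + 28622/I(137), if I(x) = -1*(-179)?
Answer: 441737288/2762507 ≈ 159.90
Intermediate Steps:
I(x) = 179
C(-78)/(-15433) + 28622/I(137) = -78/(-15433) + 28622/179 = -78*(-1/15433) + 28622*(1/179) = 78/15433 + 28622/179 = 441737288/2762507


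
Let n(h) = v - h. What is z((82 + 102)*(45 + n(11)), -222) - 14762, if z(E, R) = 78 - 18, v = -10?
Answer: -14702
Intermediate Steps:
n(h) = -10 - h
z(E, R) = 60
z((82 + 102)*(45 + n(11)), -222) - 14762 = 60 - 14762 = -14702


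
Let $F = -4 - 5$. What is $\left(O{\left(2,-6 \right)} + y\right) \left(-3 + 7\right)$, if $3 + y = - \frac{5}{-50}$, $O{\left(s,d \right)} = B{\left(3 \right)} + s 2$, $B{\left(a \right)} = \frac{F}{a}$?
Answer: $- \frac{38}{5} \approx -7.6$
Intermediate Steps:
$F = -9$ ($F = -4 - 5 = -9$)
$B{\left(a \right)} = - \frac{9}{a}$
$O{\left(s,d \right)} = -3 + 2 s$ ($O{\left(s,d \right)} = - \frac{9}{3} + s 2 = \left(-9\right) \frac{1}{3} + 2 s = -3 + 2 s$)
$y = - \frac{29}{10}$ ($y = -3 - \frac{5}{-50} = -3 - - \frac{1}{10} = -3 + \frac{1}{10} = - \frac{29}{10} \approx -2.9$)
$\left(O{\left(2,-6 \right)} + y\right) \left(-3 + 7\right) = \left(\left(-3 + 2 \cdot 2\right) - \frac{29}{10}\right) \left(-3 + 7\right) = \left(\left(-3 + 4\right) - \frac{29}{10}\right) 4 = \left(1 - \frac{29}{10}\right) 4 = \left(- \frac{19}{10}\right) 4 = - \frac{38}{5}$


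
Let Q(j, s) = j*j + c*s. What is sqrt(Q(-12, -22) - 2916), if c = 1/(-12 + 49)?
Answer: I*sqrt(3795682)/37 ≈ 52.655*I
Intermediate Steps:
c = 1/37 ≈ 0.027027
Q(j, s) = j**2 + s/37 (Q(j, s) = j*j + s/37 = j**2 + s/37)
sqrt(Q(-12, -22) - 2916) = sqrt(((-12)**2 + (1/37)*(-22)) - 2916) = sqrt((144 - 22/37) - 2916) = sqrt(5306/37 - 2916) = sqrt(-102586/37) = I*sqrt(3795682)/37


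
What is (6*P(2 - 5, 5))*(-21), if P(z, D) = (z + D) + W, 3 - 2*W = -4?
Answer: -693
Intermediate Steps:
W = 7/2 (W = 3/2 - ½*(-4) = 3/2 + 2 = 7/2 ≈ 3.5000)
P(z, D) = 7/2 + D + z (P(z, D) = (z + D) + 7/2 = (D + z) + 7/2 = 7/2 + D + z)
(6*P(2 - 5, 5))*(-21) = (6*(7/2 + 5 + (2 - 5)))*(-21) = (6*(7/2 + 5 - 3))*(-21) = (6*(11/2))*(-21) = 33*(-21) = -693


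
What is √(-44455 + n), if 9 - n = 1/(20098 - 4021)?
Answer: I*√11487954480411/16077 ≈ 210.82*I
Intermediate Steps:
n = 144692/16077 (n = 9 - 1/(20098 - 4021) = 9 - 1/16077 = 144692/16077 ≈ 8.9999)
√(-44455 + n) = √(-44455 + 144692/16077) = √(-714558343/16077) = I*√11487954480411/16077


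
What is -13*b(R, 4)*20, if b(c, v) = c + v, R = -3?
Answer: -260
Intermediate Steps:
-13*b(R, 4)*20 = -13*(-3 + 4)*20 = -13*1*20 = -13*20 = -260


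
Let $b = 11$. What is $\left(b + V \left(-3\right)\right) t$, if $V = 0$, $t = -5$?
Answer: $-55$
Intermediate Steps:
$\left(b + V \left(-3\right)\right) t = \left(11 + 0 \left(-3\right)\right) \left(-5\right) = \left(11 + 0\right) \left(-5\right) = 11 \left(-5\right) = -55$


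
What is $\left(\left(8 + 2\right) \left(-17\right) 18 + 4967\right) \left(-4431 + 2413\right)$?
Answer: $-3848326$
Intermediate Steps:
$\left(\left(8 + 2\right) \left(-17\right) 18 + 4967\right) \left(-4431 + 2413\right) = \left(10 \left(-17\right) 18 + 4967\right) \left(-2018\right) = \left(\left(-170\right) 18 + 4967\right) \left(-2018\right) = \left(-3060 + 4967\right) \left(-2018\right) = 1907 \left(-2018\right) = -3848326$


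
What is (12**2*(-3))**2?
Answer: 186624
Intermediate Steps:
(12**2*(-3))**2 = (144*(-3))**2 = (-432)**2 = 186624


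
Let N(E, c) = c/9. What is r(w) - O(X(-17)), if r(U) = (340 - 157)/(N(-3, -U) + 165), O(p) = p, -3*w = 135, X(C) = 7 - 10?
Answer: 693/170 ≈ 4.0765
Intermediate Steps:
X(C) = -3
w = -45 (w = -⅓*135 = -45)
N(E, c) = c/9 (N(E, c) = c*(⅑) = c/9)
r(U) = 183/(165 - U/9) (r(U) = (340 - 157)/((-U)/9 + 165) = 183/(-U/9 + 165) = 183/(165 - U/9))
r(w) - O(X(-17)) = 1647/(1485 - 1*(-45)) - 1*(-3) = 1647/(1485 + 45) + 3 = 1647/1530 + 3 = 1647*(1/1530) + 3 = 183/170 + 3 = 693/170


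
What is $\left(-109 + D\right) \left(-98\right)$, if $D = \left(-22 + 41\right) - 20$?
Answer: $10780$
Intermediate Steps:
$D = -1$ ($D = 19 - 20 = -1$)
$\left(-109 + D\right) \left(-98\right) = \left(-109 - 1\right) \left(-98\right) = \left(-110\right) \left(-98\right) = 10780$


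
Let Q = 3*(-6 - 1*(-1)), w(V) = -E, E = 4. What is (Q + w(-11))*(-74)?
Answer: 1406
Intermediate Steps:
w(V) = -4 (w(V) = -1*4 = -4)
Q = -15 (Q = 3*(-6 + 1) = 3*(-5) = -15)
(Q + w(-11))*(-74) = (-15 - 4)*(-74) = -19*(-74) = 1406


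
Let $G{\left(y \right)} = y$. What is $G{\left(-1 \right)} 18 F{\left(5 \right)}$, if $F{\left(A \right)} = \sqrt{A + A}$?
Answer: $- 18 \sqrt{10} \approx -56.921$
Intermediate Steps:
$F{\left(A \right)} = \sqrt{2} \sqrt{A}$ ($F{\left(A \right)} = \sqrt{2 A} = \sqrt{2} \sqrt{A}$)
$G{\left(-1 \right)} 18 F{\left(5 \right)} = \left(-1\right) 18 \sqrt{2} \sqrt{5} = - 18 \sqrt{10}$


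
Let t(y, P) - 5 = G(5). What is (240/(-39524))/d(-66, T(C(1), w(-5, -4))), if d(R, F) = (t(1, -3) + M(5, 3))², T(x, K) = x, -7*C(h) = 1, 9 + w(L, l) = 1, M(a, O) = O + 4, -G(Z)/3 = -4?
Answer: -5/474288 ≈ -1.0542e-5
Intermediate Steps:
G(Z) = 12 (G(Z) = -3*(-4) = 12)
M(a, O) = 4 + O
w(L, l) = -8 (w(L, l) = -9 + 1 = -8)
t(y, P) = 17 (t(y, P) = 5 + 12 = 17)
C(h) = -⅐ (C(h) = -⅐*1 = -⅐)
d(R, F) = 576 (d(R, F) = (17 + (4 + 3))² = (17 + 7)² = 24² = 576)
(240/(-39524))/d(-66, T(C(1), w(-5, -4))) = (240/(-39524))/576 = (240*(-1/39524))*(1/576) = -60/9881*1/576 = -5/474288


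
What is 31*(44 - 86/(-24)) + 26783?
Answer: 339097/12 ≈ 28258.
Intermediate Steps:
31*(44 - 86/(-24)) + 26783 = 31*(44 - 86*(-1/24)) + 26783 = 31*(44 + 43/12) + 26783 = 31*(571/12) + 26783 = 17701/12 + 26783 = 339097/12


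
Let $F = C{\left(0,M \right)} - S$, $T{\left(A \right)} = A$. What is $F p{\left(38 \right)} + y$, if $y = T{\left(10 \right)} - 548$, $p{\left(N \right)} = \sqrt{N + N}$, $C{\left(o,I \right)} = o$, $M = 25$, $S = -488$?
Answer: $-538 + 976 \sqrt{19} \approx 3716.3$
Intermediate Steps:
$p{\left(N \right)} = \sqrt{2} \sqrt{N}$ ($p{\left(N \right)} = \sqrt{2 N} = \sqrt{2} \sqrt{N}$)
$y = -538$ ($y = 10 - 548 = -538$)
$F = 488$ ($F = 0 - -488 = 0 + 488 = 488$)
$F p{\left(38 \right)} + y = 488 \sqrt{2} \sqrt{38} - 538 = 488 \cdot 2 \sqrt{19} - 538 = 976 \sqrt{19} - 538 = -538 + 976 \sqrt{19}$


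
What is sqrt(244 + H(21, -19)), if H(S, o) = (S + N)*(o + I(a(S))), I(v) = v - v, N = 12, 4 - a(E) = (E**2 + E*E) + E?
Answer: I*sqrt(383) ≈ 19.57*I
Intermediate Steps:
a(E) = 4 - E - 2*E**2 (a(E) = 4 - ((E**2 + E*E) + E) = 4 - ((E**2 + E**2) + E) = 4 - (2*E**2 + E) = 4 - (E + 2*E**2) = 4 + (-E - 2*E**2) = 4 - E - 2*E**2)
I(v) = 0
H(S, o) = o*(12 + S) (H(S, o) = (S + 12)*(o + 0) = (12 + S)*o = o*(12 + S))
sqrt(244 + H(21, -19)) = sqrt(244 - 19*(12 + 21)) = sqrt(244 - 19*33) = sqrt(244 - 627) = sqrt(-383) = I*sqrt(383)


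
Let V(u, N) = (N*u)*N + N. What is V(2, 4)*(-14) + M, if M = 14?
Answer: -490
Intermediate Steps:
V(u, N) = N + u*N² (V(u, N) = u*N² + N = N + u*N²)
V(2, 4)*(-14) + M = (4*(1 + 4*2))*(-14) + 14 = (4*(1 + 8))*(-14) + 14 = (4*9)*(-14) + 14 = 36*(-14) + 14 = -504 + 14 = -490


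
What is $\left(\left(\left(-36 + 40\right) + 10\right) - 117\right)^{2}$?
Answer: $10609$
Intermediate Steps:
$\left(\left(\left(-36 + 40\right) + 10\right) - 117\right)^{2} = \left(\left(4 + 10\right) - 117\right)^{2} = \left(14 - 117\right)^{2} = \left(-103\right)^{2} = 10609$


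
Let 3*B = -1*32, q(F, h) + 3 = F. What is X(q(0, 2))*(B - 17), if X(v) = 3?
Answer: -83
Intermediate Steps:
q(F, h) = -3 + F
B = -32/3 (B = (-1*32)/3 = (1/3)*(-32) = -32/3 ≈ -10.667)
X(q(0, 2))*(B - 17) = 3*(-32/3 - 17) = 3*(-83/3) = -83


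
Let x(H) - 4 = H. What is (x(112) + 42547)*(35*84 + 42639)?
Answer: 1944536877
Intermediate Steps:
x(H) = 4 + H
(x(112) + 42547)*(35*84 + 42639) = ((4 + 112) + 42547)*(35*84 + 42639) = (116 + 42547)*(2940 + 42639) = 42663*45579 = 1944536877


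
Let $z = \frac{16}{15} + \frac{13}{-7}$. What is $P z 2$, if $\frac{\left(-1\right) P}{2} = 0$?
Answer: $0$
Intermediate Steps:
$P = 0$ ($P = \left(-2\right) 0 = 0$)
$z = - \frac{83}{105}$ ($z = 16 \cdot \frac{1}{15} + 13 \left(- \frac{1}{7}\right) = \frac{16}{15} - \frac{13}{7} = - \frac{83}{105} \approx -0.79048$)
$P z 2 = 0 \left(- \frac{83}{105}\right) 2 = 0 \cdot 2 = 0$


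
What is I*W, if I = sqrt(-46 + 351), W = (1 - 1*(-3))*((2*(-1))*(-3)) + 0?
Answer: 24*sqrt(305) ≈ 419.14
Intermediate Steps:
W = 24 (W = (1 + 3)*(-2*(-3)) + 0 = 4*6 + 0 = 24 + 0 = 24)
I = sqrt(305) ≈ 17.464
I*W = sqrt(305)*24 = 24*sqrt(305)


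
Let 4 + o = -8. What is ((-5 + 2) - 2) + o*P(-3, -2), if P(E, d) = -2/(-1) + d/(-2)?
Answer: -41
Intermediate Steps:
o = -12 (o = -4 - 8 = -12)
P(E, d) = 2 - d/2 (P(E, d) = -2*(-1) + d*(-½) = 2 - d/2)
((-5 + 2) - 2) + o*P(-3, -2) = ((-5 + 2) - 2) - 12*(2 - ½*(-2)) = (-3 - 2) - 12*(2 + 1) = -5 - 12*3 = -5 - 36 = -41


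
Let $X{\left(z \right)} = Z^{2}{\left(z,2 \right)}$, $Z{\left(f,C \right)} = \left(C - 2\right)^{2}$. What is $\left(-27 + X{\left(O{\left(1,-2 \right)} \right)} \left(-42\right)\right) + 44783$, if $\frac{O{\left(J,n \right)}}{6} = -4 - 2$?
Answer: $44756$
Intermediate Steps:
$Z{\left(f,C \right)} = \left(-2 + C\right)^{2}$
$O{\left(J,n \right)} = -36$ ($O{\left(J,n \right)} = 6 \left(-4 - 2\right) = 6 \left(-6\right) = -36$)
$X{\left(z \right)} = 0$ ($X{\left(z \right)} = \left(\left(-2 + 2\right)^{2}\right)^{2} = \left(0^{2}\right)^{2} = 0^{2} = 0$)
$\left(-27 + X{\left(O{\left(1,-2 \right)} \right)} \left(-42\right)\right) + 44783 = \left(-27 + 0 \left(-42\right)\right) + 44783 = \left(-27 + 0\right) + 44783 = -27 + 44783 = 44756$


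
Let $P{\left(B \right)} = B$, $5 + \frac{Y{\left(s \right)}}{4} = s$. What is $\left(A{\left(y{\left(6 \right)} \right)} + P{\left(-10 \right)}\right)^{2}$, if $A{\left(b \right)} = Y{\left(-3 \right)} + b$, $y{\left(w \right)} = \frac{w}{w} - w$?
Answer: $2209$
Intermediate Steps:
$Y{\left(s \right)} = -20 + 4 s$
$y{\left(w \right)} = 1 - w$
$A{\left(b \right)} = -32 + b$ ($A{\left(b \right)} = \left(-20 + 4 \left(-3\right)\right) + b = \left(-20 - 12\right) + b = -32 + b$)
$\left(A{\left(y{\left(6 \right)} \right)} + P{\left(-10 \right)}\right)^{2} = \left(\left(-32 + \left(1 - 6\right)\right) - 10\right)^{2} = \left(\left(-32 - 5\right) - 10\right)^{2} = \left(-37 - 10\right)^{2} = \left(-47\right)^{2} = 2209$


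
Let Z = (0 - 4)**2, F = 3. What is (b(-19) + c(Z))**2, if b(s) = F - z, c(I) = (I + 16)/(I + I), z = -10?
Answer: 196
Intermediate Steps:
Z = 16 (Z = (-4)**2 = 16)
c(I) = (16 + I)/(2*I) (c(I) = (16 + I)/((2*I)) = (16 + I)*(1/(2*I)) = (16 + I)/(2*I))
b(s) = 13 (b(s) = 3 - 1*(-10) = 3 + 10 = 13)
(b(-19) + c(Z))**2 = (13 + (1/2)*(16 + 16)/16)**2 = (13 + (1/2)*(1/16)*32)**2 = (13 + 1)**2 = 14**2 = 196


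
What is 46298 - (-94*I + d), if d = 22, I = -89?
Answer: 37910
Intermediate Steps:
46298 - (-94*I + d) = 46298 - (-94*(-89) + 22) = 46298 - (8366 + 22) = 46298 - 1*8388 = 46298 - 8388 = 37910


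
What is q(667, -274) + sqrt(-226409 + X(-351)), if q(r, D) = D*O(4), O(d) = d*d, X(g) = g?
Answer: -4384 + 2*I*sqrt(56690) ≈ -4384.0 + 476.19*I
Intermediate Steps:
O(d) = d**2
q(r, D) = 16*D (q(r, D) = D*4**2 = D*16 = 16*D)
q(667, -274) + sqrt(-226409 + X(-351)) = 16*(-274) + sqrt(-226409 - 351) = -4384 + sqrt(-226760) = -4384 + 2*I*sqrt(56690)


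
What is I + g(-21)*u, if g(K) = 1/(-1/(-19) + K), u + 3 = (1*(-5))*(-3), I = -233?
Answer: -46481/199 ≈ -233.57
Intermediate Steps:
u = 12 (u = -3 + (1*(-5))*(-3) = -3 - 5*(-3) = -3 + 15 = 12)
g(K) = 1/(1/19 + K) (g(K) = 1/(-1*(-1/19) + K) = 1/(1/19 + K))
I + g(-21)*u = -233 + (19/(1 + 19*(-21)))*12 = -233 + (19/(1 - 399))*12 = -233 + (19/(-398))*12 = -233 + (19*(-1/398))*12 = -233 - 19/398*12 = -233 - 114/199 = -46481/199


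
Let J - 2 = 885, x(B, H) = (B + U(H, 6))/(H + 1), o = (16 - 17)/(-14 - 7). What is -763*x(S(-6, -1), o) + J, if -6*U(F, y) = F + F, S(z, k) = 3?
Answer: -42451/33 ≈ -1286.4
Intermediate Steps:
U(F, y) = -F/3 (U(F, y) = -(F + F)/6 = -F/3)
o = 1/21 (o = -1/(-21) = -1*(-1/21) = 1/21 ≈ 0.047619)
x(B, H) = (B - H/3)/(1 + H) (x(B, H) = (B - H/3)/(H + 1) = (B - H/3)/(1 + H))
J = 887 (J = 2 + 885 = 887)
-763*x(S(-6, -1), o) + J = -763*(3 - ⅓*1/21)/(1 + 1/21) + 887 = -763*(3 - 1/63)/22/21 + 887 = -16023*188/(22*63) + 887 = -763*94/33 + 887 = -71722/33 + 887 = -42451/33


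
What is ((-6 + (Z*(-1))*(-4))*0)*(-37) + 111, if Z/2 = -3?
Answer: 111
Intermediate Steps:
Z = -6 (Z = 2*(-3) = -6)
((-6 + (Z*(-1))*(-4))*0)*(-37) + 111 = ((-6 - 6*(-1)*(-4))*0)*(-37) + 111 = ((-6 + 6*(-4))*0)*(-37) + 111 = ((-6 - 24)*0)*(-37) + 111 = -30*0*(-37) + 111 = 0*(-37) + 111 = 0 + 111 = 111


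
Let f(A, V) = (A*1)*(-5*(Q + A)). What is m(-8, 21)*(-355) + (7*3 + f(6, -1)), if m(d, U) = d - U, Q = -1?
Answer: 10166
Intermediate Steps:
f(A, V) = A*(5 - 5*A) (f(A, V) = (A*1)*(-5*(-1 + A)) = A*(5 - 5*A))
m(-8, 21)*(-355) + (7*3 + f(6, -1)) = (-8 - 1*21)*(-355) + (7*3 + 5*6*(1 - 1*6)) = (-8 - 21)*(-355) + (21 + 5*6*(1 - 6)) = -29*(-355) + (21 + 5*6*(-5)) = 10295 + (21 - 150) = 10295 - 129 = 10166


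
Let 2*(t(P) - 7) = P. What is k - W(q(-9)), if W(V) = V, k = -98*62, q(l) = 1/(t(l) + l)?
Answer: -78986/13 ≈ -6075.8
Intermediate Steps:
t(P) = 7 + P/2
q(l) = 1/(7 + 3*l/2) (q(l) = 1/((7 + l/2) + l) = 1/(7 + 3*l/2))
k = -6076
k - W(q(-9)) = -6076 - 2/(14 + 3*(-9)) = -6076 - 2/(14 - 27) = -6076 - 2/(-13) = -6076 - 2*(-1)/13 = -6076 - 1*(-2/13) = -6076 + 2/13 = -78986/13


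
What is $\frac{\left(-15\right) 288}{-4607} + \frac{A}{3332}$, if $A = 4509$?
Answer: $\frac{2068659}{902972} \approx 2.2909$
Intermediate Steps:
$\frac{\left(-15\right) 288}{-4607} + \frac{A}{3332} = \frac{\left(-15\right) 288}{-4607} + \frac{4509}{3332} = \left(-4320\right) \left(- \frac{1}{4607}\right) + 4509 \cdot \frac{1}{3332} = \frac{4320}{4607} + \frac{4509}{3332} = \frac{2068659}{902972}$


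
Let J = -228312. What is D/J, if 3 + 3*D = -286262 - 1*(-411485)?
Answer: -10435/57078 ≈ -0.18282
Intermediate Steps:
D = 41740 (D = -1 + (-286262 - 1*(-411485))/3 = -1 + (-286262 + 411485)/3 = -1 + (1/3)*125223 = -1 + 41741 = 41740)
D/J = 41740/(-228312) = 41740*(-1/228312) = -10435/57078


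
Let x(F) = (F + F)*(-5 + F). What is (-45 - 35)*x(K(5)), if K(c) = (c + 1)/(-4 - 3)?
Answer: -39360/49 ≈ -803.27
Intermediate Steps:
K(c) = -1/7 - c/7 (K(c) = (1 + c)/(-7) = (1 + c)*(-1/7) = -1/7 - c/7)
x(F) = 2*F*(-5 + F) (x(F) = (2*F)*(-5 + F) = 2*F*(-5 + F))
(-45 - 35)*x(K(5)) = (-45 - 35)*(2*(-1/7 - 1/7*5)*(-5 + (-1/7 - 1/7*5))) = -160*(-1/7 - 5/7)*(-5 + (-1/7 - 5/7)) = -160*(-6)*(-5 - 6/7)/7 = -160*(-6)*(-41)/(7*7) = -80*492/49 = -39360/49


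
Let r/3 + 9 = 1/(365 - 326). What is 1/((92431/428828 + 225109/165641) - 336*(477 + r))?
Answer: -923409483724/139641926558376329 ≈ -6.6127e-6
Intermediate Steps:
r = -350/13 (r = -27 + 3/(365 - 326) = -27 + 3/39 = -27 + 3*(1/39) = -27 + 1/13 = -350/13 ≈ -26.923)
1/((92431/428828 + 225109/165641) - 336*(477 + r)) = 1/((92431/428828 + 225109/165641) - 336*(477 - 350/13)) = 1/((92431*(1/428828) + 225109*(1/165641)) - 336*5851/13) = 1/((92431/428828 + 225109/165641) - 1965936/13) = 1/(111843405523/71031498748 - 1965936/13) = 1/(-139641926558376329/923409483724) = -923409483724/139641926558376329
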